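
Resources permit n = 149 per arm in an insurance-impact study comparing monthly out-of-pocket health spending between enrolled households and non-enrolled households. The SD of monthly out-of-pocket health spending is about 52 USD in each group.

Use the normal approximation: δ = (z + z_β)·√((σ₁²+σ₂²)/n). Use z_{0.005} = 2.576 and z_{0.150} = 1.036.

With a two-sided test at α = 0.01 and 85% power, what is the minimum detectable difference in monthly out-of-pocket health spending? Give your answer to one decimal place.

δ = (z_{α/2} + z_β) · √((σ₁²+σ₂²)/n)
  = (2.576 + 1.036) · √(5408/149)
  = 3.612 · √36.2953
  = 3.612 · 6.0246
  = 21.7607

Minimum detectable difference ≈ 21.8 USD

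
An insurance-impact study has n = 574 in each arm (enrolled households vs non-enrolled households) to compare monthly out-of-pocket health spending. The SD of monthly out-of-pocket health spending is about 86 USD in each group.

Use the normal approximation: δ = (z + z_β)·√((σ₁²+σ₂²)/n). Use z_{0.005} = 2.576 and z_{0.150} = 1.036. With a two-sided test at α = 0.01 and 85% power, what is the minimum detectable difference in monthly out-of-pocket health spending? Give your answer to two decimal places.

Minimum detectable difference ≈ 18.34 USD

δ = (z_{α/2} + z_β) · √((σ₁²+σ₂²)/n)
  = (2.576 + 1.036) · √(14792/574)
  = 3.612 · √25.77
  = 3.612 · 5.0764
  = 18.3360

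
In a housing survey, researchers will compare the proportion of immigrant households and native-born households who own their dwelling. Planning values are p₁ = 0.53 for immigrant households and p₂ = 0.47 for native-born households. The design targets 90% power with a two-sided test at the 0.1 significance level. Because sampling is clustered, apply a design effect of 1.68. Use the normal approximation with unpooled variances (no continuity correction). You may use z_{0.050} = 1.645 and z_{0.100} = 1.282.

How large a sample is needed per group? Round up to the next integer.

n = 1992 per group

n = (z_{α/2} + z_β)² · [p₁(1−p₁) + p₂(1−p₂)] / (p₁ − p₂)²
  = (1.645 + 1.282)² · (0.53·0.47 + 0.47·0.53) / (0.06)²
  = (2.927)² · (0.2491 + 0.2491) / 0.0036
  = 8.5673 · 0.4982 / 0.0036
  = 1185.62
Design effect: 1.68 × 1185.62 = 1991.85.
Round up → n = 1992 per group.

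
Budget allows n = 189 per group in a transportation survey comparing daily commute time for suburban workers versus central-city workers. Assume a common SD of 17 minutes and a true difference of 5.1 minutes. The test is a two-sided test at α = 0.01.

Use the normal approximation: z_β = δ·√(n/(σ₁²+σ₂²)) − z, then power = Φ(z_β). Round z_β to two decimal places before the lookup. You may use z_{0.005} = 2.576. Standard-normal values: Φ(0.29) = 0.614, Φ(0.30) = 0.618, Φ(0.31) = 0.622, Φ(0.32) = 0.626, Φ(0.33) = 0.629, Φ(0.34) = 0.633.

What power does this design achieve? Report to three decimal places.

Power ≈ 0.633

z_β = δ·√(n/(σ₁²+σ₂²)) − z_{α/2}
    = 5.1 · √(189/578) − 2.576
    = 5.1 · 0.57183 − 2.576
    = 2.9163 − 2.576 = 0.3403 → 0.34
Power = Φ(0.34) = 0.633.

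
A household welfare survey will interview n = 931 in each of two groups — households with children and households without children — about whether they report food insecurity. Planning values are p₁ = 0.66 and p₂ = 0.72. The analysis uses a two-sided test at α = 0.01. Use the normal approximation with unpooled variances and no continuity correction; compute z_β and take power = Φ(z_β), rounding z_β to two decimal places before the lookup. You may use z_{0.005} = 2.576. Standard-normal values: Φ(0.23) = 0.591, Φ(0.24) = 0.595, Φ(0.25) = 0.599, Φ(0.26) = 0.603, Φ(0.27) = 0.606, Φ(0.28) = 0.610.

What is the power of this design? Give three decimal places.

Power ≈ 0.591

z_β = |p₁−p₂|·√(n/[p₁q₁+p₂q₂]) − z_{α/2}
    = 0.06 · √(931/0.4260) − 2.576
    = 0.06 · 46.7488 − 2.576
    = 2.8049 − 2.576 = 0.2289 → 0.23
Power = Φ(0.23) = 0.591.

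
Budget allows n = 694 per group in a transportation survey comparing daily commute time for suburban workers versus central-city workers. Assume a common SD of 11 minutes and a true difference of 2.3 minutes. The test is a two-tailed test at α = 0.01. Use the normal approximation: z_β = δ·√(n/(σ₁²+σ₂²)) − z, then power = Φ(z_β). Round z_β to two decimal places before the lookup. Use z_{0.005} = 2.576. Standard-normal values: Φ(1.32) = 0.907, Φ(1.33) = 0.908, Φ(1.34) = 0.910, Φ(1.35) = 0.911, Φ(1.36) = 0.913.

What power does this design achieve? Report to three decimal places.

z_β = δ·√(n/(σ₁²+σ₂²)) − z_{α/2}
    = 2.3 · √(694/242) − 2.576
    = 2.3 · 1.69345 − 2.576
    = 3.8949 − 2.576 = 1.3189 → 1.32
Power = Φ(1.32) = 0.907.

Power ≈ 0.907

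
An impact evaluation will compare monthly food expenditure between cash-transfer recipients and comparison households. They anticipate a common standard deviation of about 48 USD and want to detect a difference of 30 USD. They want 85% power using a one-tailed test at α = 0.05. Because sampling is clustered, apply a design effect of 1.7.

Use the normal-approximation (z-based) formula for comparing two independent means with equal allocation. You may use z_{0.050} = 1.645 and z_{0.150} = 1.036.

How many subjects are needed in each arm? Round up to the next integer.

n = 63 per group

n = (z_α + z_β)² · (σ₁² + σ₂²) / δ²
  = (1.645 + 1.036)² · (2·48² = 4608) / 30²
  = 7.1878 · 4608 / 900
  = 36.80
Design effect: 1.7 × 36.80 = 62.56.
Round up → n = 63 per group.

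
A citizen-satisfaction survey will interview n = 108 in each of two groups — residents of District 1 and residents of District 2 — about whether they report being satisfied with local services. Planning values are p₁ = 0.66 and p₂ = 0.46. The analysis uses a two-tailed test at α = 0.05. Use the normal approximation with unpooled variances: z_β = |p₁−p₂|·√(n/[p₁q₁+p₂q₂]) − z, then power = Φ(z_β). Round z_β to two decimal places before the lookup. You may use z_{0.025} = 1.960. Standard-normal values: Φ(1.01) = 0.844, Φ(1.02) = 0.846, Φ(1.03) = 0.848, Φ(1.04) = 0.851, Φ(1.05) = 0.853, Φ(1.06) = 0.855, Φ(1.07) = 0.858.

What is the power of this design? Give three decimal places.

z_β = |p₁−p₂|·√(n/[p₁q₁+p₂q₂]) − z_{α/2}
    = 0.20 · √(108/0.4728) − 1.960
    = 0.20 · 15.1138 − 1.960
    = 3.0228 − 1.960 = 1.0628 → 1.06
Power = Φ(1.06) = 0.855.

Power ≈ 0.855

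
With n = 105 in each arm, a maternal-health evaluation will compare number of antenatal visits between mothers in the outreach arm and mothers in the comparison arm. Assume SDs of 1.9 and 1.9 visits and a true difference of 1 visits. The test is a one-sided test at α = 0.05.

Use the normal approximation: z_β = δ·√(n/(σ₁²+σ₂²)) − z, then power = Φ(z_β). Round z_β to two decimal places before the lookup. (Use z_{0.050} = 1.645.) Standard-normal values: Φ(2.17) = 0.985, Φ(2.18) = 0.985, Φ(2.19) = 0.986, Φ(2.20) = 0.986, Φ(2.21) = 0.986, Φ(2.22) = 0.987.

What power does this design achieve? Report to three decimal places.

Power ≈ 0.985

z_β = δ·√(n/(σ₁²+σ₂²)) − z_α
    = 1 · √(105/7.22) − 1.645
    = 1 · 3.81352 − 1.645
    = 3.8135 − 1.645 = 2.1685 → 2.17
Power = Φ(2.17) = 0.985.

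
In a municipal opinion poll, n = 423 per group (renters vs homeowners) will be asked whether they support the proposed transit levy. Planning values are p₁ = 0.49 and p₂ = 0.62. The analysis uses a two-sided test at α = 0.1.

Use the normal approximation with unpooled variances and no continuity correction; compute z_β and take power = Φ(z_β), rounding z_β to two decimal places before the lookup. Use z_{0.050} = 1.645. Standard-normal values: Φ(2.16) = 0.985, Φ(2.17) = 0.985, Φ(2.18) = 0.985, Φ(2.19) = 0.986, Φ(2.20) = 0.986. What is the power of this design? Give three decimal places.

z_β = |p₁−p₂|·√(n/[p₁q₁+p₂q₂]) − z_{α/2}
    = 0.13 · √(423/0.4855) − 1.645
    = 0.13 · 29.5172 − 1.645
    = 3.8372 − 1.645 = 2.1922 → 2.19
Power = Φ(2.19) = 0.986.

Power ≈ 0.986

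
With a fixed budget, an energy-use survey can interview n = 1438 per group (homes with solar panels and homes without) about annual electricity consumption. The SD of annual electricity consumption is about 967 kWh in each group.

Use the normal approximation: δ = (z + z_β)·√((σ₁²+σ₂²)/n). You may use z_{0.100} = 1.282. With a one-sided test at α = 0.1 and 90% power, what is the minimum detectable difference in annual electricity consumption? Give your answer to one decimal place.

Minimum detectable difference ≈ 92.5 kWh

δ = (z_α + z_β) · √((σ₁²+σ₂²)/n)
  = (1.282 + 1.282) · √(1870178/1438)
  = 2.564 · √1300.5
  = 2.564 · 36.0630
  = 92.4656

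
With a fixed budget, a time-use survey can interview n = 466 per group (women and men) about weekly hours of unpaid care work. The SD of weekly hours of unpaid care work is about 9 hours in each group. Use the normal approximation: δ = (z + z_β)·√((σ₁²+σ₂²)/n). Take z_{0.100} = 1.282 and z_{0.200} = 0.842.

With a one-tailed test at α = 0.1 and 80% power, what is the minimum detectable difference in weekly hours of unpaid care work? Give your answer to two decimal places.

δ = (z_α + z_β) · √((σ₁²+σ₂²)/n)
  = (1.282 + 0.842) · √(162/466)
  = 2.124 · √0.34764
  = 2.124 · 0.5896
  = 1.2523

Minimum detectable difference ≈ 1.25 hours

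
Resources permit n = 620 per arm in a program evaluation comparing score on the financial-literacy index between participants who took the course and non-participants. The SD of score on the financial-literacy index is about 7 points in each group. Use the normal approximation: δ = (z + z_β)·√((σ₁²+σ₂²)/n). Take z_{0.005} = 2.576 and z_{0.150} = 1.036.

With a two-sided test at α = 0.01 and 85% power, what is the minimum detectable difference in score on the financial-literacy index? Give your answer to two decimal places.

Minimum detectable difference ≈ 1.44 points

δ = (z_{α/2} + z_β) · √((σ₁²+σ₂²)/n)
  = (2.576 + 1.036) · √(98/620)
  = 3.612 · √0.15806
  = 3.612 · 0.3976
  = 1.4360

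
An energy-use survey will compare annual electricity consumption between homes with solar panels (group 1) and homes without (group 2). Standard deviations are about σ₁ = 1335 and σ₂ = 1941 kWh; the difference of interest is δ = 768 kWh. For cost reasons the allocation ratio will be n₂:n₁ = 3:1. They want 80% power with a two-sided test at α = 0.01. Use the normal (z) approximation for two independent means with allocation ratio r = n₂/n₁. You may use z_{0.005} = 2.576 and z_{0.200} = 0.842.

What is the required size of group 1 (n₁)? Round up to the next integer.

n₁ = 61

n₁ = (z_{α/2} + z_β)² · (σ₁² + σ₂²/r) / δ²
   = (2.576 + 0.842)² · (1335² + 1941²/3) / 768²
   = 11.6827 · (1782225 + 1255827) / 589824
   = 11.6827 · 3038052 / 589824
   = 60.18
Round up → n₁ = 61; n₂ = r·n₁ = 3 × 61 = 183.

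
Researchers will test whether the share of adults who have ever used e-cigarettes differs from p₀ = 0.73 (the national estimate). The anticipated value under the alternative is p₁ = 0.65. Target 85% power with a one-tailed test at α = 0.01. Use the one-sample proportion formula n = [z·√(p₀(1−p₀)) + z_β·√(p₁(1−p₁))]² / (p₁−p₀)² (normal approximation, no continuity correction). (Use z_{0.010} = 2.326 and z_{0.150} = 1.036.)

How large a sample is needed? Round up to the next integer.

n = [z_α·√(p₀q₀) + z_β·√(p₁q₁)]² / (p₁ − p₀)²
  = [2.326·√(0.73·0.27) + 1.036·√(0.65·0.35)]² / (-0.08)²
  = [2.326·0.4440 + 1.036·0.4770]² / 0.0064
  = [1.5268]² / 0.0064
  = 364.23
Round up → n = 365.

n = 365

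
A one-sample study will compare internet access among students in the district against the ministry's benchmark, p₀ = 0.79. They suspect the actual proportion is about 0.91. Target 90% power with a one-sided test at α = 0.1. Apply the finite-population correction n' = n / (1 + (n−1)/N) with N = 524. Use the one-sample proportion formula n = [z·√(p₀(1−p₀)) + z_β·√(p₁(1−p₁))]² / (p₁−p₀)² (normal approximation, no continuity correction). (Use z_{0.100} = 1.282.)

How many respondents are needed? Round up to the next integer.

n = 50

n = [z_α·√(p₀q₀) + z_β·√(p₁q₁)]² / (p₁ − p₀)²
  = [1.282·√(0.79·0.21) + 1.282·√(0.91·0.09)]² / (0.12)²
  = [1.282·0.4073 + 1.282·0.2862]² / 0.0144
  = [0.8891]² / 0.0144
  = 54.89
Finite-population correction (N = 524): 54.89 / (1 + (54.89 − 1)/524) = 49.77.
Round up → n = 50.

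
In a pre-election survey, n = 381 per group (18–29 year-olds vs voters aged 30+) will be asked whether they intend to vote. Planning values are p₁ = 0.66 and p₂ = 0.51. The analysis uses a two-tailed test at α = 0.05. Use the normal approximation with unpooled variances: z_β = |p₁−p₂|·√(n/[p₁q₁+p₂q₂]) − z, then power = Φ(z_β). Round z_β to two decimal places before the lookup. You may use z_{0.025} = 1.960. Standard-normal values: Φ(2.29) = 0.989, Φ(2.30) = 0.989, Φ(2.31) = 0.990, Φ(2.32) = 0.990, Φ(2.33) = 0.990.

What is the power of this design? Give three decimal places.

Power ≈ 0.989

z_β = |p₁−p₂|·√(n/[p₁q₁+p₂q₂]) − z_{α/2}
    = 0.15 · √(381/0.4743) − 1.960
    = 0.15 · 28.3424 − 1.960
    = 4.2514 − 1.960 = 2.2914 → 2.29
Power = Φ(2.29) = 0.989.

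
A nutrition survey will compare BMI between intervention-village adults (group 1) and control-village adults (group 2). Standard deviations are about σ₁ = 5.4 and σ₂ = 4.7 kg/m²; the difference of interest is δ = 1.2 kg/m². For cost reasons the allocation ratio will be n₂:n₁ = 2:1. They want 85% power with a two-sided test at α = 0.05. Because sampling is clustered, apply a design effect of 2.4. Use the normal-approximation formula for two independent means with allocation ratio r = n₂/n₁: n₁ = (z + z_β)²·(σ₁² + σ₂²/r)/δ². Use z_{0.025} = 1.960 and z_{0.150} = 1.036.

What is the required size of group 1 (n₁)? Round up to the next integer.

n₁ = (z_{α/2} + z_β)² · (σ₁² + σ₂²/r) / δ²
   = (1.960 + 1.036)² · (5.4² + 4.7²/2) / 1.2²
   = 8.9760 · (29.16 + 11.045) / 1.44
   = 8.9760 · 40.205 / 1.44
   = 250.61
Design effect: 2.4 × 250.61 = 601.47.
Round up → n₁ = 602; n₂ = r·n₁ = 2 × 602 = 1204.

n₁ = 602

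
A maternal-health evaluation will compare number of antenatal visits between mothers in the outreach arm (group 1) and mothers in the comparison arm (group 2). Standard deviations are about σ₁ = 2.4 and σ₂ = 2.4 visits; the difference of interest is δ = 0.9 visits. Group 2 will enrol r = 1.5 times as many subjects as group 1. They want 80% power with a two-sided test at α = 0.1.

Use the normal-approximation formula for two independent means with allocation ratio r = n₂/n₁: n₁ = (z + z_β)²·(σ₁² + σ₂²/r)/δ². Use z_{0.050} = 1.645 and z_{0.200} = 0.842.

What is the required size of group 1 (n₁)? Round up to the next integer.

n₁ = (z_{α/2} + z_β)² · (σ₁² + σ₂²/r) / δ²
   = (1.645 + 0.842)² · (2.4² + 2.4²/1.5) / 0.9²
   = 6.1852 · (5.76 + 3.84) / 0.81
   = 6.1852 · 9.6 / 0.81
   = 73.31
Round up → n₁ = 74; n₂ = r·n₁ = 1.5 × 74 = 111.

n₁ = 74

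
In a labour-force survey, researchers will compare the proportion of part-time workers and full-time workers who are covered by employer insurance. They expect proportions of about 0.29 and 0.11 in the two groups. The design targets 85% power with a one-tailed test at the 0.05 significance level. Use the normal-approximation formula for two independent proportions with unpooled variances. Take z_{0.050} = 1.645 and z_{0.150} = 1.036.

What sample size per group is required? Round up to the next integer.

n = 68 per group

n = (z_α + z_β)² · [p₁(1−p₁) + p₂(1−p₂)] / (p₁ − p₂)²
  = (1.645 + 1.036)² · (0.29·0.71 + 0.11·0.89) / (0.18)²
  = (2.681)² · (0.2059 + 0.0979) / 0.0324
  = 7.1878 · 0.3038 / 0.0324
  = 67.40
Round up → n = 68 per group.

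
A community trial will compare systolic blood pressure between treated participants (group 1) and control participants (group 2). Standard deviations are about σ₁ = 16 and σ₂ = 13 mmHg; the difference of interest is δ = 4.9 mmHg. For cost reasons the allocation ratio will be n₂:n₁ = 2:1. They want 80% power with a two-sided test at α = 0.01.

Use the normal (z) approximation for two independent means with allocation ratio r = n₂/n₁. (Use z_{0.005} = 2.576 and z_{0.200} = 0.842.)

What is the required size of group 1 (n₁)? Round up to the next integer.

n₁ = 166

n₁ = (z_{α/2} + z_β)² · (σ₁² + σ₂²/r) / δ²
   = (2.576 + 0.842)² · (16² + 13²/2) / 4.9²
   = 11.6827 · (256 + 84.5) / 24.01
   = 11.6827 · 340.5 / 24.01
   = 165.68
Round up → n₁ = 166; n₂ = r·n₁ = 2 × 166 = 332.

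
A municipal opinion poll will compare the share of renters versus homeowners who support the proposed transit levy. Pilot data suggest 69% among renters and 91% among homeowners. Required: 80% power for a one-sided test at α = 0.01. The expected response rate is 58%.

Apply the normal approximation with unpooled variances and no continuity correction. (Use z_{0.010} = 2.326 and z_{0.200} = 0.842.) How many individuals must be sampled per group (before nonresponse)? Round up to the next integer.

n = 106 per group

n = (z_α + z_β)² · [p₁(1−p₁) + p₂(1−p₂)] / (p₁ − p₂)²
  = (2.326 + 0.842)² · (0.69·0.31 + 0.91·0.09) / (-0.22)²
  = (3.168)² · (0.2139 + 0.0819) / 0.0484
  = 10.0362 · 0.2958 / 0.0484
  = 61.34
Adjust for 58% response: 61.34 / 0.58 = 105.75.
Round up → n = 106 per group.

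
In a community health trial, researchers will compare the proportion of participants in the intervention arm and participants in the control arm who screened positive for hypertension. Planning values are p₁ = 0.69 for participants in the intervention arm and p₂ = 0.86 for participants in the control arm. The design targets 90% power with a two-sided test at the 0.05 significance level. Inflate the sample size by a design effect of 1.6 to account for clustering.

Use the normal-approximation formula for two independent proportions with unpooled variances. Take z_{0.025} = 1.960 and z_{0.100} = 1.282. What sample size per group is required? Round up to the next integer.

n = (z_{α/2} + z_β)² · [p₁(1−p₁) + p₂(1−p₂)] / (p₁ − p₂)²
  = (1.960 + 1.282)² · (0.69·0.31 + 0.86·0.14) / (-0.17)²
  = (3.242)² · (0.2139 + 0.1204) / 0.0289
  = 10.5106 · 0.3343 / 0.0289
  = 121.58
Design effect: 1.6 × 121.58 = 194.53.
Round up → n = 195 per group.

n = 195 per group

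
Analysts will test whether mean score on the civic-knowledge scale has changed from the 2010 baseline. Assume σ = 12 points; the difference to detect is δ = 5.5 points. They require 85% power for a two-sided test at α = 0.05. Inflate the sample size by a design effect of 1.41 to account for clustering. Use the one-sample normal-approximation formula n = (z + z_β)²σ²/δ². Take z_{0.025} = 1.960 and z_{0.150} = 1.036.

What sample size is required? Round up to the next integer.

n = (z_{α/2} + z_β)² · σ² / δ²
  = (1.960 + 1.036)² · 12² / 5.5²
  = 8.9760 · 144 / 30.25
  = 42.73
Design effect: 1.41 × 42.73 = 60.25.
Round up → n = 61.

n = 61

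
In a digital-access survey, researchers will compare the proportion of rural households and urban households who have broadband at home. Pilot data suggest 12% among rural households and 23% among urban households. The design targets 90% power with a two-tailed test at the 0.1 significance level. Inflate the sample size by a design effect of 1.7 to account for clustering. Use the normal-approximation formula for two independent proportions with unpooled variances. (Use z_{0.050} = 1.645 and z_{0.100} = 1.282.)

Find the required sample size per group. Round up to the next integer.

n = 341 per group

n = (z_{α/2} + z_β)² · [p₁(1−p₁) + p₂(1−p₂)] / (p₁ − p₂)²
  = (1.645 + 1.282)² · (0.12·0.88 + 0.23·0.77) / (-0.11)²
  = (2.927)² · (0.1056 + 0.1771) / 0.0121
  = 8.5673 · 0.2827 / 0.0121
  = 200.16
Design effect: 1.7 × 200.16 = 340.28.
Round up → n = 341 per group.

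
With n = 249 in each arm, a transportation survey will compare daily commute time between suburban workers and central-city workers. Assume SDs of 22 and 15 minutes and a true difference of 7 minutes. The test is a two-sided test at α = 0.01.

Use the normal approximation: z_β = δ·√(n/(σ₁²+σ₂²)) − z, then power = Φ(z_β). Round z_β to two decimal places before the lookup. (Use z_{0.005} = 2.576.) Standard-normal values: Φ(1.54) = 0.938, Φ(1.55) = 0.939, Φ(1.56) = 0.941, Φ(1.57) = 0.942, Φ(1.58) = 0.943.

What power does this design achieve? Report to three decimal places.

z_β = δ·√(n/(σ₁²+σ₂²)) − z_{α/2}
    = 7 · √(249/709) − 2.576
    = 7 · 0.59262 − 2.576
    = 4.1483 − 2.576 = 1.5723 → 1.57
Power = Φ(1.57) = 0.942.

Power ≈ 0.942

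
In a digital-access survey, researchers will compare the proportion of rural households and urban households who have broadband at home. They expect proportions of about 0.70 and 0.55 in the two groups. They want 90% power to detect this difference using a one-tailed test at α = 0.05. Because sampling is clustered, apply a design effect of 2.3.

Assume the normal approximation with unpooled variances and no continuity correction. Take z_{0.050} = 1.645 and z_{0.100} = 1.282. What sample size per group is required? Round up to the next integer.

n = 401 per group

n = (z_α + z_β)² · [p₁(1−p₁) + p₂(1−p₂)] / (p₁ − p₂)²
  = (1.645 + 1.282)² · (0.70·0.30 + 0.55·0.45) / (0.15)²
  = (2.927)² · (0.2100 + 0.2475) / 0.0225
  = 8.5673 · 0.4575 / 0.0225
  = 174.20
Design effect: 2.3 × 174.20 = 400.67.
Round up → n = 401 per group.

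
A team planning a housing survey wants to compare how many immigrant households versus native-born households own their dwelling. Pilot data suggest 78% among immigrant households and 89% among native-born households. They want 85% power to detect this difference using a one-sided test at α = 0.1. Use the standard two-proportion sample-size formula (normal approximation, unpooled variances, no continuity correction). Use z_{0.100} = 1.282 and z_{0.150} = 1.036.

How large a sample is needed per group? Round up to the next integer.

n = 120 per group

n = (z_α + z_β)² · [p₁(1−p₁) + p₂(1−p₂)] / (p₁ − p₂)²
  = (1.282 + 1.036)² · (0.78·0.22 + 0.89·0.11) / (-0.11)²
  = (2.318)² · (0.1716 + 0.0979) / 0.0121
  = 5.3731 · 0.2695 / 0.0121
  = 119.67
Round up → n = 120 per group.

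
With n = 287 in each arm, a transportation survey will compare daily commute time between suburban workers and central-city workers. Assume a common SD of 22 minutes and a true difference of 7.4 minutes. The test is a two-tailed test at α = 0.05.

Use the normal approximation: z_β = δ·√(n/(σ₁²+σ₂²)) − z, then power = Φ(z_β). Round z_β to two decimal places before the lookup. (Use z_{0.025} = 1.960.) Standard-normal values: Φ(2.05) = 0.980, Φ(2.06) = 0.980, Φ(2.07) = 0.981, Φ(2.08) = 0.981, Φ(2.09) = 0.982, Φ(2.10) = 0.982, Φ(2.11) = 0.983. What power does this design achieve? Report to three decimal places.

z_β = δ·√(n/(σ₁²+σ₂²)) − z_{α/2}
    = 7.4 · √(287/968) − 1.960
    = 7.4 · 0.54451 − 1.960
    = 4.0293 − 1.960 = 2.0693 → 2.07
Power = Φ(2.07) = 0.981.

Power ≈ 0.981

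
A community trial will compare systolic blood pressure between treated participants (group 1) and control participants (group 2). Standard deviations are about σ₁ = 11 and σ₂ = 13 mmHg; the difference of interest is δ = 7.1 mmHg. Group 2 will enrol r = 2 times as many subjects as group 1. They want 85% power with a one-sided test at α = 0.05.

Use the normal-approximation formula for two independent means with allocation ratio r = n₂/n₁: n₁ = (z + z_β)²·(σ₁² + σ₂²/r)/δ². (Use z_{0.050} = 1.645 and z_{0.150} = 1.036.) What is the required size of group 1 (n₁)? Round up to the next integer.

n₁ = (z_α + z_β)² · (σ₁² + σ₂²/r) / δ²
   = (1.645 + 1.036)² · (11² + 13²/2) / 7.1²
   = 7.1878 · (121 + 84.5) / 50.41
   = 7.1878 · 205.5 / 50.41
   = 29.30
Round up → n₁ = 30; n₂ = r·n₁ = 2 × 30 = 60.

n₁ = 30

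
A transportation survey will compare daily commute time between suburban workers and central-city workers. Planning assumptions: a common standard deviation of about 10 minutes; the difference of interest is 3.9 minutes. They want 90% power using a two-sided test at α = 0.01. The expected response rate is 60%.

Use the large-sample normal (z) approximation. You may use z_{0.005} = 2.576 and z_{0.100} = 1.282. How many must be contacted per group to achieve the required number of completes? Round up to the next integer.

n = (z_{α/2} + z_β)² · (σ₁² + σ₂²) / δ²
  = (2.576 + 1.282)² · (2·10² = 200) / 3.9²
  = 14.8842 · 200 / 15.21
  = 195.72
Adjust for 60% response: 195.72 / 0.60 = 326.19.
Round up → n = 327 per group.

n = 327 per group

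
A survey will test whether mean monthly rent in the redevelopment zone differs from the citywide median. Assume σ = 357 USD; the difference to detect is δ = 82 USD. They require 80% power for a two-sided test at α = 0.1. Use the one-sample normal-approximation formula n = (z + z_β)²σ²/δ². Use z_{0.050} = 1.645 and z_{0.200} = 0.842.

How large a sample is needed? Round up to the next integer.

n = 118

n = (z_{α/2} + z_β)² · σ² / δ²
  = (1.645 + 0.842)² · 357² / 82²
  = 6.1852 · 127449 / 6724
  = 117.24
Round up → n = 118.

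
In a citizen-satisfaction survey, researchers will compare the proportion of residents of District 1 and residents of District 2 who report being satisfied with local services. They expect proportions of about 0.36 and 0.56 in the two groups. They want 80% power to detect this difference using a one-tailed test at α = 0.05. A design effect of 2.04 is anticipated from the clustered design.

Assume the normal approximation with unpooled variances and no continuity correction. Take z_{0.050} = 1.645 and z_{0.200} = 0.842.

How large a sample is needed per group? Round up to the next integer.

n = (z_α + z_β)² · [p₁(1−p₁) + p₂(1−p₂)] / (p₁ − p₂)²
  = (1.645 + 0.842)² · (0.36·0.64 + 0.56·0.44) / (-0.20)²
  = (2.487)² · (0.2304 + 0.2464) / 0.0400
  = 6.1852 · 0.4768 / 0.0400
  = 73.73
Design effect: 2.04 × 73.73 = 150.40.
Round up → n = 151 per group.

n = 151 per group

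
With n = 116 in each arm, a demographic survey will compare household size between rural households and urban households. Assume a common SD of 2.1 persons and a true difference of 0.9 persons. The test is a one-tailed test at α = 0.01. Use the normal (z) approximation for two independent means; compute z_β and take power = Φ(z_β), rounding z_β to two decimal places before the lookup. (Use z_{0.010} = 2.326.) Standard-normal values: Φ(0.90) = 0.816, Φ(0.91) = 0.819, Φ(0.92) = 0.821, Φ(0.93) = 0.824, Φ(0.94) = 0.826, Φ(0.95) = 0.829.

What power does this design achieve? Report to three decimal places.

Power ≈ 0.826

z_β = δ·√(n/(σ₁²+σ₂²)) − z_α
    = 0.9 · √(116/8.82) − 2.326
    = 0.9 · 3.62656 − 2.326
    = 3.2639 − 2.326 = 0.9379 → 0.94
Power = Φ(0.94) = 0.826.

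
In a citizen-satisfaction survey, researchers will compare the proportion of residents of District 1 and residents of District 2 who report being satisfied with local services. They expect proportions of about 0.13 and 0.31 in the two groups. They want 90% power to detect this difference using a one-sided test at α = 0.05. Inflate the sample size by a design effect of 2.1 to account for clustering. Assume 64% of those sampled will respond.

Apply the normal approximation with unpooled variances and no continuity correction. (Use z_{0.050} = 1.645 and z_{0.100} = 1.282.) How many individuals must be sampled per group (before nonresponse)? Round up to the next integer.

n = (z_α + z_β)² · [p₁(1−p₁) + p₂(1−p₂)] / (p₁ − p₂)²
  = (1.645 + 1.282)² · (0.13·0.87 + 0.31·0.69) / (-0.18)²
  = (2.927)² · (0.1131 + 0.2139) / 0.0324
  = 8.5673 · 0.3270 / 0.0324
  = 86.47
Design effect: 2.1 × 86.47 = 181.58.
Adjust for 64% response: 181.58 / 0.64 = 283.72.
Round up → n = 284 per group.

n = 284 per group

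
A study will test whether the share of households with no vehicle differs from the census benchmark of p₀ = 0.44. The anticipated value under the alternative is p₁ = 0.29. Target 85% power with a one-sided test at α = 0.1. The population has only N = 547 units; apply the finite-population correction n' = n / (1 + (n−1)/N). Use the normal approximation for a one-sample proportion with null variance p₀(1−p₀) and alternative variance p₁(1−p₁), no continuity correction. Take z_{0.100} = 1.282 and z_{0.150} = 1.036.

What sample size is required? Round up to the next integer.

n = [z_α·√(p₀q₀) + z_β·√(p₁q₁)]² / (p₁ − p₀)²
  = [1.282·√(0.44·0.56) + 1.036·√(0.29·0.71)]² / (-0.15)²
  = [1.282·0.4964 + 1.036·0.4538]² / 0.0225
  = [1.1065]² / 0.0225
  = 54.41
Finite-population correction (N = 547): 54.41 / (1 + (54.41 − 1)/547) = 49.57.
Round up → n = 50.

n = 50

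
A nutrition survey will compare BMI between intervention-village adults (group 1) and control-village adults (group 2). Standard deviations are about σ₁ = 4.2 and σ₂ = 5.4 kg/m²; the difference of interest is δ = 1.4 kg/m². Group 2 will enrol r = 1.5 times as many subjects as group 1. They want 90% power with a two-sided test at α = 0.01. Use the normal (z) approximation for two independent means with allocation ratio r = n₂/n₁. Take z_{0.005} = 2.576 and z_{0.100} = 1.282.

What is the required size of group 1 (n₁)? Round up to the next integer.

n₁ = (z_{α/2} + z_β)² · (σ₁² + σ₂²/r) / δ²
   = (2.576 + 1.282)² · (4.2² + 5.4²/1.5) / 1.4²
   = 14.8842 · (17.64 + 19.44) / 1.96
   = 14.8842 · 37.08 / 1.96
   = 281.58
Round up → n₁ = 282; n₂ = r·n₁ = 1.5 × 282 = 423.

n₁ = 282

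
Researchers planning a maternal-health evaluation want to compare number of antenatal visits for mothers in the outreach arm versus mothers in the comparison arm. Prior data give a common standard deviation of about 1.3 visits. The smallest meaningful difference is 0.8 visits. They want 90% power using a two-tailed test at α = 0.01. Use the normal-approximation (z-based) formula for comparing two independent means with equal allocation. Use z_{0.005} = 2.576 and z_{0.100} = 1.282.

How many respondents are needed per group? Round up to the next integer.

n = 79 per group

n = (z_{α/2} + z_β)² · (σ₁² + σ₂²) / δ²
  = (2.576 + 1.282)² · (2·1.3² = 3.38) / 0.8²
  = 14.8842 · 3.38 / 0.64
  = 78.61
Round up → n = 79 per group.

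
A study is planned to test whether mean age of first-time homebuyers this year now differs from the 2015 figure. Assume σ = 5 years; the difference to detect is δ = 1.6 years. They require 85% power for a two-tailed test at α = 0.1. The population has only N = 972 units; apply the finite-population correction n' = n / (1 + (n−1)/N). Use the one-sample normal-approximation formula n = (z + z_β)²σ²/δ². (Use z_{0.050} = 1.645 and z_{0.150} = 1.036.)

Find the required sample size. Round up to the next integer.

n = (z_{α/2} + z_β)² · σ² / δ²
  = (1.645 + 1.036)² · 5² / 1.6²
  = 7.1878 · 25 / 2.56
  = 70.19
Finite-population correction (N = 972): 70.19 / (1 + (70.19 − 1)/972) = 65.53.
Round up → n = 66.

n = 66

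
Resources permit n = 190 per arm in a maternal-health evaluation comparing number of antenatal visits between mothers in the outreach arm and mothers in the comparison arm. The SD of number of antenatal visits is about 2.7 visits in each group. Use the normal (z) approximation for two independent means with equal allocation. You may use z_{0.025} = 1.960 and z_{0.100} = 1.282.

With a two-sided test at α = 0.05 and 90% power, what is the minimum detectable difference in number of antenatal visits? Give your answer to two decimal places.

Minimum detectable difference ≈ 0.90 visits

δ = (z_{α/2} + z_β) · √((σ₁²+σ₂²)/n)
  = (1.960 + 1.282) · √(14.58/190)
  = 3.242 · √0.07674
  = 3.242 · 0.2770
  = 0.8981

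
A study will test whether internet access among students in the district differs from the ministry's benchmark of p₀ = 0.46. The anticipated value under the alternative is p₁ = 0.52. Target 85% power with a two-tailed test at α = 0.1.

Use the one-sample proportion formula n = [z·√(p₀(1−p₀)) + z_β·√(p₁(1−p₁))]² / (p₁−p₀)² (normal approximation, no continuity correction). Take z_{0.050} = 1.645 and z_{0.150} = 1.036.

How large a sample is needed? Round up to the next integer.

n = [z_{α/2}·√(p₀q₀) + z_β·√(p₁q₁)]² / (p₁ − p₀)²
  = [1.645·√(0.46·0.54) + 1.036·√(0.52·0.48)]² / (0.06)²
  = [1.645·0.4984 + 1.036·0.4996]² / 0.0036
  = [1.3374]² / 0.0036
  = 496.88
Round up → n = 497.

n = 497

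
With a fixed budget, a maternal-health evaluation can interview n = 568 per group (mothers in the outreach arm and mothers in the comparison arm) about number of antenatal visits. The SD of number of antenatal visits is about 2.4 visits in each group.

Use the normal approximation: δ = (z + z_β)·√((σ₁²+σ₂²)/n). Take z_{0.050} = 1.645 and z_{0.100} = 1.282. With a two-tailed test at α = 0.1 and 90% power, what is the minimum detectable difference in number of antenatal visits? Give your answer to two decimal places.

Minimum detectable difference ≈ 0.42 visits

δ = (z_{α/2} + z_β) · √((σ₁²+σ₂²)/n)
  = (1.645 + 1.282) · √(11.52/568)
  = 2.927 · √0.02028
  = 2.927 · 0.1424
  = 0.4168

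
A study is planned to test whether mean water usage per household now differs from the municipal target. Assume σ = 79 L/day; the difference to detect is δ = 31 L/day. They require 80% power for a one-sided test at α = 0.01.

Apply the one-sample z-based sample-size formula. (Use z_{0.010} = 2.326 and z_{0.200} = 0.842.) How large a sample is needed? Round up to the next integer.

n = 66

n = (z_α + z_β)² · σ² / δ²
  = (2.326 + 0.842)² · 79² / 31²
  = 10.0362 · 6241 / 961
  = 65.18
Round up → n = 66.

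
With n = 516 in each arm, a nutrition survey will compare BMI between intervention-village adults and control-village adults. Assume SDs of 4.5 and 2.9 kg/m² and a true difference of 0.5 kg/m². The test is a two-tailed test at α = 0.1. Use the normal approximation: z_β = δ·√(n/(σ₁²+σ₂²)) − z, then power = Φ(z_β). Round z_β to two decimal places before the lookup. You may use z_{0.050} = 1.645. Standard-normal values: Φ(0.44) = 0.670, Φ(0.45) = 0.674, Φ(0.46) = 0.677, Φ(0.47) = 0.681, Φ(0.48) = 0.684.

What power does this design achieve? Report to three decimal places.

Power ≈ 0.684

z_β = δ·√(n/(σ₁²+σ₂²)) − z_{α/2}
    = 0.5 · √(516/28.66) − 1.645
    = 0.5 · 4.24313 − 1.645
    = 2.1216 − 1.645 = 0.4766 → 0.48
Power = Φ(0.48) = 0.684.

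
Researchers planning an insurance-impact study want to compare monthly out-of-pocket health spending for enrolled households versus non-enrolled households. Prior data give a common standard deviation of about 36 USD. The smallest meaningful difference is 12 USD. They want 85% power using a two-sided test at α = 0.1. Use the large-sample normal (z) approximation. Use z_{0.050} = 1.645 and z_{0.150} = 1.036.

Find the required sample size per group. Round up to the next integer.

n = 130 per group

n = (z_{α/2} + z_β)² · (σ₁² + σ₂²) / δ²
  = (1.645 + 1.036)² · (2·36² = 2592) / 12²
  = 7.1878 · 2592 / 144
  = 129.38
Round up → n = 130 per group.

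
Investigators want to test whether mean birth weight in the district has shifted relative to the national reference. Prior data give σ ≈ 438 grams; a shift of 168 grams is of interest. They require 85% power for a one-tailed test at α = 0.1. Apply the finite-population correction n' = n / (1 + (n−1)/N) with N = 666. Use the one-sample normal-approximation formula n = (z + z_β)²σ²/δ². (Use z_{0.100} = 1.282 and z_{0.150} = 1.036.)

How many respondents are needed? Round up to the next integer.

n = 35

n = (z_α + z_β)² · σ² / δ²
  = (1.282 + 1.036)² · 438² / 168²
  = 5.3731 · 191844 / 28224
  = 36.52
Finite-population correction (N = 666): 36.52 / (1 + (36.52 − 1)/666) = 34.67.
Round up → n = 35.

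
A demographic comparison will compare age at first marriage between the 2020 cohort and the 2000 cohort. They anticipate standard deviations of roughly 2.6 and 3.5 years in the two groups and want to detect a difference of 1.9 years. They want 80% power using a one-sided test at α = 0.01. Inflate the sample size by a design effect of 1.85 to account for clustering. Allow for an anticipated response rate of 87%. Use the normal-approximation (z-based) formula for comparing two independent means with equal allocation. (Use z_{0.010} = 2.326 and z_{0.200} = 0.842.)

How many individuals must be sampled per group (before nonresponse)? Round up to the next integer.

n = 113 per group

n = (z_α + z_β)² · (σ₁² + σ₂²) / δ²
  = (2.326 + 0.842)² · (2.6² + 3.5² = 19.01) / 1.9²
  = 10.0362 · 19.01 / 3.61
  = 52.85
Design effect: 1.85 × 52.85 = 97.77.
Adjust for 87% response: 97.77 / 0.87 = 112.38.
Round up → n = 113 per group.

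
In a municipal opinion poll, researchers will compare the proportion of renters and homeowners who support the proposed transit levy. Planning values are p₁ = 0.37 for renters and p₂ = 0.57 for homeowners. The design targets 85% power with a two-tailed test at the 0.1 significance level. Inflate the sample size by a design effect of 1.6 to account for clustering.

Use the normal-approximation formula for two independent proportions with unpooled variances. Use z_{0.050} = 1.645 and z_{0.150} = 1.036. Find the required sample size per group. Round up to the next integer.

n = 138 per group

n = (z_{α/2} + z_β)² · [p₁(1−p₁) + p₂(1−p₂)] / (p₁ − p₂)²
  = (1.645 + 1.036)² · (0.37·0.63 + 0.57·0.43) / (-0.20)²
  = (2.681)² · (0.2331 + 0.2451) / 0.0400
  = 7.1878 · 0.4782 / 0.0400
  = 85.93
Design effect: 1.6 × 85.93 = 137.49.
Round up → n = 138 per group.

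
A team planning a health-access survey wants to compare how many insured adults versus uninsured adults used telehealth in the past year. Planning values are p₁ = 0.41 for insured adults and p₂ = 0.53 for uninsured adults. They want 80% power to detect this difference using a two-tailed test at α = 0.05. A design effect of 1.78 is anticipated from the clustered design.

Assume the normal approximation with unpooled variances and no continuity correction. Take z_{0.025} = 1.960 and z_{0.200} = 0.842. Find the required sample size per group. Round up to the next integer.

n = (z_{α/2} + z_β)² · [p₁(1−p₁) + p₂(1−p₂)] / (p₁ − p₂)²
  = (1.960 + 0.842)² · (0.41·0.59 + 0.53·0.47) / (-0.12)²
  = (2.802)² · (0.2419 + 0.2491) / 0.0144
  = 7.8512 · 0.4910 / 0.0144
  = 267.70
Design effect: 1.78 × 267.70 = 476.51.
Round up → n = 477 per group.

n = 477 per group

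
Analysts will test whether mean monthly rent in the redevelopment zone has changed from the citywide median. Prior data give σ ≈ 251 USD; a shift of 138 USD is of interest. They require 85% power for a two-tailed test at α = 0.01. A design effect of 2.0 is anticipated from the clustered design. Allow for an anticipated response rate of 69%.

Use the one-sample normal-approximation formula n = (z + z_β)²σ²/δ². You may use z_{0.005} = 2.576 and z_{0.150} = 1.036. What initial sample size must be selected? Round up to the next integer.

n = 126

n = (z_{α/2} + z_β)² · σ² / δ²
  = (2.576 + 1.036)² · 251² / 138²
  = 13.0465 · 63001 / 19044
  = 43.16
Design effect: 2.0 × 43.16 = 86.32.
Adjust for 69% response: 86.32 / 0.69 = 125.10.
Round up → n = 126.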